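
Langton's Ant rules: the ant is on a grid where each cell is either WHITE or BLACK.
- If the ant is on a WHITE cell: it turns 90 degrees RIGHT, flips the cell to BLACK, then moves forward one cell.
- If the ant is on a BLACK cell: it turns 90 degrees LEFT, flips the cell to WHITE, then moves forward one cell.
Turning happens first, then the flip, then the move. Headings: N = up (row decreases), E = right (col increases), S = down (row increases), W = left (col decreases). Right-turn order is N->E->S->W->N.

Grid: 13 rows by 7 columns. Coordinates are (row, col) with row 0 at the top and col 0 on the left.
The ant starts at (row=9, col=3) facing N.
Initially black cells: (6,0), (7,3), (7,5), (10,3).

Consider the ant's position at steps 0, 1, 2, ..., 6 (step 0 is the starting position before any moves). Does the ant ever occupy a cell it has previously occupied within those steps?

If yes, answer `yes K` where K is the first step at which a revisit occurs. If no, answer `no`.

Step 1: on WHITE (9,3): turn R to E, flip to black, move to (9,4). |black|=5 — new cell
Step 2: on WHITE (9,4): turn R to S, flip to black, move to (10,4). |black|=6 — new cell
Step 3: on WHITE (10,4): turn R to W, flip to black, move to (10,3). |black|=7 — new cell
Step 4: on BLACK (10,3): turn L to S, flip to white, move to (11,3). |black|=6 — new cell
Step 5: on WHITE (11,3): turn R to W, flip to black, move to (11,2). |black|=7 — new cell
Step 6: on WHITE (11,2): turn R to N, flip to black, move to (10,2). |black|=8 — new cell
No revisit within 6 steps.

Answer: no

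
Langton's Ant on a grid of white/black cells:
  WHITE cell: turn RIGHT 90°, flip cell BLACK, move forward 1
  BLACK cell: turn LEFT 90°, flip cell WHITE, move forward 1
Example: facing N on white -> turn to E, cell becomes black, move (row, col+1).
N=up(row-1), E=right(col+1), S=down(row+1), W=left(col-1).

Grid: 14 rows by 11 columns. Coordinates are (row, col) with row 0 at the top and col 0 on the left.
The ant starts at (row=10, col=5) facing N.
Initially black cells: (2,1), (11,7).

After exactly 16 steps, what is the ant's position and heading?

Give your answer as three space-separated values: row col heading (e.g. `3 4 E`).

Step 1: on WHITE (10,5): turn R to E, flip to black, move to (10,6). |black|=3
Step 2: on WHITE (10,6): turn R to S, flip to black, move to (11,6). |black|=4
Step 3: on WHITE (11,6): turn R to W, flip to black, move to (11,5). |black|=5
Step 4: on WHITE (11,5): turn R to N, flip to black, move to (10,5). |black|=6
Step 5: on BLACK (10,5): turn L to W, flip to white, move to (10,4). |black|=5
Step 6: on WHITE (10,4): turn R to N, flip to black, move to (9,4). |black|=6
Step 7: on WHITE (9,4): turn R to E, flip to black, move to (9,5). |black|=7
Step 8: on WHITE (9,5): turn R to S, flip to black, move to (10,5). |black|=8
Step 9: on WHITE (10,5): turn R to W, flip to black, move to (10,4). |black|=9
Step 10: on BLACK (10,4): turn L to S, flip to white, move to (11,4). |black|=8
Step 11: on WHITE (11,4): turn R to W, flip to black, move to (11,3). |black|=9
Step 12: on WHITE (11,3): turn R to N, flip to black, move to (10,3). |black|=10
Step 13: on WHITE (10,3): turn R to E, flip to black, move to (10,4). |black|=11
Step 14: on WHITE (10,4): turn R to S, flip to black, move to (11,4). |black|=12
Step 15: on BLACK (11,4): turn L to E, flip to white, move to (11,5). |black|=11
Step 16: on BLACK (11,5): turn L to N, flip to white, move to (10,5). |black|=10

Answer: 10 5 N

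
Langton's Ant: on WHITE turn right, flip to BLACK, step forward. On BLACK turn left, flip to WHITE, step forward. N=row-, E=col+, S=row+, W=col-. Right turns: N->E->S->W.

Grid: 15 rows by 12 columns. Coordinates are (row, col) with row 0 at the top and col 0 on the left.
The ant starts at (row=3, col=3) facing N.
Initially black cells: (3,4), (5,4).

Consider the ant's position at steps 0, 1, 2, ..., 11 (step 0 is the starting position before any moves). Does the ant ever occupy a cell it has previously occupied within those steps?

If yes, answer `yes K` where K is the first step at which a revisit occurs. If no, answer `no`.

Answer: yes 5

Derivation:
Step 1: on WHITE (3,3): turn R to E, flip to black, move to (3,4). |black|=3 — new cell
Step 2: on BLACK (3,4): turn L to N, flip to white, move to (2,4). |black|=2 — new cell
Step 3: on WHITE (2,4): turn R to E, flip to black, move to (2,5). |black|=3 — new cell
Step 4: on WHITE (2,5): turn R to S, flip to black, move to (3,5). |black|=4 — new cell
Step 5: on WHITE (3,5): turn R to W, flip to black, move to (3,4). |black|=5 — REVISIT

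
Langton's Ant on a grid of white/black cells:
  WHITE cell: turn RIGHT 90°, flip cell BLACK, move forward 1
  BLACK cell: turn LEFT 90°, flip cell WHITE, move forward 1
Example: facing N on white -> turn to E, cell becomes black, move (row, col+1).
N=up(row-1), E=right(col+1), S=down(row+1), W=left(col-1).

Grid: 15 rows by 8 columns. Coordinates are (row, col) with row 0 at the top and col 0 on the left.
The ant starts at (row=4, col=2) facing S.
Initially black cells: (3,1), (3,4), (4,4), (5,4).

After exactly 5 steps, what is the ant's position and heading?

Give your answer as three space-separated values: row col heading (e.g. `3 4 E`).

Answer: 2 1 E

Derivation:
Step 1: on WHITE (4,2): turn R to W, flip to black, move to (4,1). |black|=5
Step 2: on WHITE (4,1): turn R to N, flip to black, move to (3,1). |black|=6
Step 3: on BLACK (3,1): turn L to W, flip to white, move to (3,0). |black|=5
Step 4: on WHITE (3,0): turn R to N, flip to black, move to (2,0). |black|=6
Step 5: on WHITE (2,0): turn R to E, flip to black, move to (2,1). |black|=7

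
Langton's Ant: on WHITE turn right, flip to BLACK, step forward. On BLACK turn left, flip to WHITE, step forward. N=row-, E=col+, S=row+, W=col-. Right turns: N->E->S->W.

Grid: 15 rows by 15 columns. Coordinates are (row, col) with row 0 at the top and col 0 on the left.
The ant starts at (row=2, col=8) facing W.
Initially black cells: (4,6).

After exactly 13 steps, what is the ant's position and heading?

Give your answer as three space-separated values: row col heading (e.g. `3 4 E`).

Step 1: on WHITE (2,8): turn R to N, flip to black, move to (1,8). |black|=2
Step 2: on WHITE (1,8): turn R to E, flip to black, move to (1,9). |black|=3
Step 3: on WHITE (1,9): turn R to S, flip to black, move to (2,9). |black|=4
Step 4: on WHITE (2,9): turn R to W, flip to black, move to (2,8). |black|=5
Step 5: on BLACK (2,8): turn L to S, flip to white, move to (3,8). |black|=4
Step 6: on WHITE (3,8): turn R to W, flip to black, move to (3,7). |black|=5
Step 7: on WHITE (3,7): turn R to N, flip to black, move to (2,7). |black|=6
Step 8: on WHITE (2,7): turn R to E, flip to black, move to (2,8). |black|=7
Step 9: on WHITE (2,8): turn R to S, flip to black, move to (3,8). |black|=8
Step 10: on BLACK (3,8): turn L to E, flip to white, move to (3,9). |black|=7
Step 11: on WHITE (3,9): turn R to S, flip to black, move to (4,9). |black|=8
Step 12: on WHITE (4,9): turn R to W, flip to black, move to (4,8). |black|=9
Step 13: on WHITE (4,8): turn R to N, flip to black, move to (3,8). |black|=10

Answer: 3 8 N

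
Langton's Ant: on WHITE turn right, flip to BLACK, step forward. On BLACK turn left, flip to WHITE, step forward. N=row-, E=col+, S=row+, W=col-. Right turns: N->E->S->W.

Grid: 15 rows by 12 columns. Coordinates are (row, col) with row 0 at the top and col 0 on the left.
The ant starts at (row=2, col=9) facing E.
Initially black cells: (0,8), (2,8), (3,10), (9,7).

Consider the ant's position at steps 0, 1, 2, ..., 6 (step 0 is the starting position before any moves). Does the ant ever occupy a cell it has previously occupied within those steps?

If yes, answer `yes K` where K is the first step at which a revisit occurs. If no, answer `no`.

Answer: no

Derivation:
Step 1: on WHITE (2,9): turn R to S, flip to black, move to (3,9). |black|=5 — new cell
Step 2: on WHITE (3,9): turn R to W, flip to black, move to (3,8). |black|=6 — new cell
Step 3: on WHITE (3,8): turn R to N, flip to black, move to (2,8). |black|=7 — new cell
Step 4: on BLACK (2,8): turn L to W, flip to white, move to (2,7). |black|=6 — new cell
Step 5: on WHITE (2,7): turn R to N, flip to black, move to (1,7). |black|=7 — new cell
Step 6: on WHITE (1,7): turn R to E, flip to black, move to (1,8). |black|=8 — new cell
No revisit within 6 steps.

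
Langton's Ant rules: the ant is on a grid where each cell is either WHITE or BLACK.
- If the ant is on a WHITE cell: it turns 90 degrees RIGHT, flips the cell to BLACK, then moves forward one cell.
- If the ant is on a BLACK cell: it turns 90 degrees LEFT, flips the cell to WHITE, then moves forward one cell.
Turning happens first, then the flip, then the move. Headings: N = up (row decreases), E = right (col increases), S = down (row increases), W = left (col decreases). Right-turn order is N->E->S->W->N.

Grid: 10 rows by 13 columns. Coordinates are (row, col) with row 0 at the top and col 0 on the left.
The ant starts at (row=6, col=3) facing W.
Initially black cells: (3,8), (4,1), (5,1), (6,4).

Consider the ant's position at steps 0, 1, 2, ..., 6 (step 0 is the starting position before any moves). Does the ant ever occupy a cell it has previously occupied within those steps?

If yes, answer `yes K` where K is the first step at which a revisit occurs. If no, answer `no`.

Step 1: on WHITE (6,3): turn R to N, flip to black, move to (5,3). |black|=5 — new cell
Step 2: on WHITE (5,3): turn R to E, flip to black, move to (5,4). |black|=6 — new cell
Step 3: on WHITE (5,4): turn R to S, flip to black, move to (6,4). |black|=7 — new cell
Step 4: on BLACK (6,4): turn L to E, flip to white, move to (6,5). |black|=6 — new cell
Step 5: on WHITE (6,5): turn R to S, flip to black, move to (7,5). |black|=7 — new cell
Step 6: on WHITE (7,5): turn R to W, flip to black, move to (7,4). |black|=8 — new cell
No revisit within 6 steps.

Answer: no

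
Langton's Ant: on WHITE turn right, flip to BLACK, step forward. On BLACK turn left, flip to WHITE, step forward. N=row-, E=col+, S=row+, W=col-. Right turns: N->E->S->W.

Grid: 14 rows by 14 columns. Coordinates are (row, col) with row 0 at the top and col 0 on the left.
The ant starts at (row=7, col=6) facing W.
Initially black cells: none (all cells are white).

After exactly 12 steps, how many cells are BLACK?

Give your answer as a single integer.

Step 1: on WHITE (7,6): turn R to N, flip to black, move to (6,6). |black|=1
Step 2: on WHITE (6,6): turn R to E, flip to black, move to (6,7). |black|=2
Step 3: on WHITE (6,7): turn R to S, flip to black, move to (7,7). |black|=3
Step 4: on WHITE (7,7): turn R to W, flip to black, move to (7,6). |black|=4
Step 5: on BLACK (7,6): turn L to S, flip to white, move to (8,6). |black|=3
Step 6: on WHITE (8,6): turn R to W, flip to black, move to (8,5). |black|=4
Step 7: on WHITE (8,5): turn R to N, flip to black, move to (7,5). |black|=5
Step 8: on WHITE (7,5): turn R to E, flip to black, move to (7,6). |black|=6
Step 9: on WHITE (7,6): turn R to S, flip to black, move to (8,6). |black|=7
Step 10: on BLACK (8,6): turn L to E, flip to white, move to (8,7). |black|=6
Step 11: on WHITE (8,7): turn R to S, flip to black, move to (9,7). |black|=7
Step 12: on WHITE (9,7): turn R to W, flip to black, move to (9,6). |black|=8

Answer: 8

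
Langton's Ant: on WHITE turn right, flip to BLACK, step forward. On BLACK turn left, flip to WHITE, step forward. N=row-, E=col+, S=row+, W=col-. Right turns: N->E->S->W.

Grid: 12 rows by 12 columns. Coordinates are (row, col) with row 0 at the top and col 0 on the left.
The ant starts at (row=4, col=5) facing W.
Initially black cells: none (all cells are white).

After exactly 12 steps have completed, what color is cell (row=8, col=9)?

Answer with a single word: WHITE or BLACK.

Step 1: on WHITE (4,5): turn R to N, flip to black, move to (3,5). |black|=1
Step 2: on WHITE (3,5): turn R to E, flip to black, move to (3,6). |black|=2
Step 3: on WHITE (3,6): turn R to S, flip to black, move to (4,6). |black|=3
Step 4: on WHITE (4,6): turn R to W, flip to black, move to (4,5). |black|=4
Step 5: on BLACK (4,5): turn L to S, flip to white, move to (5,5). |black|=3
Step 6: on WHITE (5,5): turn R to W, flip to black, move to (5,4). |black|=4
Step 7: on WHITE (5,4): turn R to N, flip to black, move to (4,4). |black|=5
Step 8: on WHITE (4,4): turn R to E, flip to black, move to (4,5). |black|=6
Step 9: on WHITE (4,5): turn R to S, flip to black, move to (5,5). |black|=7
Step 10: on BLACK (5,5): turn L to E, flip to white, move to (5,6). |black|=6
Step 11: on WHITE (5,6): turn R to S, flip to black, move to (6,6). |black|=7
Step 12: on WHITE (6,6): turn R to W, flip to black, move to (6,5). |black|=8

Answer: WHITE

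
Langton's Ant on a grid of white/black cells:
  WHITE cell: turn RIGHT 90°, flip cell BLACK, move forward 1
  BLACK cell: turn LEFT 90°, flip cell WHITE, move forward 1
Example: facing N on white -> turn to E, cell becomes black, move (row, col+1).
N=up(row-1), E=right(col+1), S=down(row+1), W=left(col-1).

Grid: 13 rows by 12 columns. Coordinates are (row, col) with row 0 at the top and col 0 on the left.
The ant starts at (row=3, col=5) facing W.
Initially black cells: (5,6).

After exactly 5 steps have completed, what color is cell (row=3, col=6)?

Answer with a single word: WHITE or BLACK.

Step 1: on WHITE (3,5): turn R to N, flip to black, move to (2,5). |black|=2
Step 2: on WHITE (2,5): turn R to E, flip to black, move to (2,6). |black|=3
Step 3: on WHITE (2,6): turn R to S, flip to black, move to (3,6). |black|=4
Step 4: on WHITE (3,6): turn R to W, flip to black, move to (3,5). |black|=5
Step 5: on BLACK (3,5): turn L to S, flip to white, move to (4,5). |black|=4

Answer: BLACK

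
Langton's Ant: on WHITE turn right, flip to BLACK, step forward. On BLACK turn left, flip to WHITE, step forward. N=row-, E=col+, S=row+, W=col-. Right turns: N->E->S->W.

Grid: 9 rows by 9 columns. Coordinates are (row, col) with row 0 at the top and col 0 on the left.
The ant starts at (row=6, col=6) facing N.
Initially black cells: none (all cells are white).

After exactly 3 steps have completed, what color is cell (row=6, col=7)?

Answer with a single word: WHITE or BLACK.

Step 1: on WHITE (6,6): turn R to E, flip to black, move to (6,7). |black|=1
Step 2: on WHITE (6,7): turn R to S, flip to black, move to (7,7). |black|=2
Step 3: on WHITE (7,7): turn R to W, flip to black, move to (7,6). |black|=3

Answer: BLACK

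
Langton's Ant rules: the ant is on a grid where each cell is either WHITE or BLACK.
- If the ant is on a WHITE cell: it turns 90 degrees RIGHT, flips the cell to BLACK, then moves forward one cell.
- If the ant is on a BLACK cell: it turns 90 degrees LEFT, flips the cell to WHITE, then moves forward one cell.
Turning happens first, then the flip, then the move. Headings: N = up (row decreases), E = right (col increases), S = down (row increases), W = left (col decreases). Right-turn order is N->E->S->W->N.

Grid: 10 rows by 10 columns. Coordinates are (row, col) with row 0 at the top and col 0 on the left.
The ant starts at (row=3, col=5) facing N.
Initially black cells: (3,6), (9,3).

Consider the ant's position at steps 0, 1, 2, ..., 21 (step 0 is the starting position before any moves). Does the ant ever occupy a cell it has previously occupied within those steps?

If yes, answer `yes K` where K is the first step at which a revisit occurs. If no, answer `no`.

Answer: yes 5

Derivation:
Step 1: on WHITE (3,5): turn R to E, flip to black, move to (3,6). |black|=3 — new cell
Step 2: on BLACK (3,6): turn L to N, flip to white, move to (2,6). |black|=2 — new cell
Step 3: on WHITE (2,6): turn R to E, flip to black, move to (2,7). |black|=3 — new cell
Step 4: on WHITE (2,7): turn R to S, flip to black, move to (3,7). |black|=4 — new cell
Step 5: on WHITE (3,7): turn R to W, flip to black, move to (3,6). |black|=5 — REVISIT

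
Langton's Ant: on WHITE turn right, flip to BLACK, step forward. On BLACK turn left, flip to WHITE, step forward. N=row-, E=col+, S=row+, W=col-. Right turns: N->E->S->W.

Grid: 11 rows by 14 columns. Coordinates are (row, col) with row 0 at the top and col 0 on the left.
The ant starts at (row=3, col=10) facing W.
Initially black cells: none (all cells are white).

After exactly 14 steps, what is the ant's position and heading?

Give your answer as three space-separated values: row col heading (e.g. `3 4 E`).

Step 1: on WHITE (3,10): turn R to N, flip to black, move to (2,10). |black|=1
Step 2: on WHITE (2,10): turn R to E, flip to black, move to (2,11). |black|=2
Step 3: on WHITE (2,11): turn R to S, flip to black, move to (3,11). |black|=3
Step 4: on WHITE (3,11): turn R to W, flip to black, move to (3,10). |black|=4
Step 5: on BLACK (3,10): turn L to S, flip to white, move to (4,10). |black|=3
Step 6: on WHITE (4,10): turn R to W, flip to black, move to (4,9). |black|=4
Step 7: on WHITE (4,9): turn R to N, flip to black, move to (3,9). |black|=5
Step 8: on WHITE (3,9): turn R to E, flip to black, move to (3,10). |black|=6
Step 9: on WHITE (3,10): turn R to S, flip to black, move to (4,10). |black|=7
Step 10: on BLACK (4,10): turn L to E, flip to white, move to (4,11). |black|=6
Step 11: on WHITE (4,11): turn R to S, flip to black, move to (5,11). |black|=7
Step 12: on WHITE (5,11): turn R to W, flip to black, move to (5,10). |black|=8
Step 13: on WHITE (5,10): turn R to N, flip to black, move to (4,10). |black|=9
Step 14: on WHITE (4,10): turn R to E, flip to black, move to (4,11). |black|=10

Answer: 4 11 E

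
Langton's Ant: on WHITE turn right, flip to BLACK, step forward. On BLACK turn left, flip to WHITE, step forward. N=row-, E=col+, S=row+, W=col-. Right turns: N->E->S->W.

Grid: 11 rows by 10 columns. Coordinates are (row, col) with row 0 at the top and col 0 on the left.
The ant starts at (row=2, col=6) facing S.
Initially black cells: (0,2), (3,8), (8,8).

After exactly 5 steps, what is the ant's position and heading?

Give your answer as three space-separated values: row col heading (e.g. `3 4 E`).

Answer: 2 7 E

Derivation:
Step 1: on WHITE (2,6): turn R to W, flip to black, move to (2,5). |black|=4
Step 2: on WHITE (2,5): turn R to N, flip to black, move to (1,5). |black|=5
Step 3: on WHITE (1,5): turn R to E, flip to black, move to (1,6). |black|=6
Step 4: on WHITE (1,6): turn R to S, flip to black, move to (2,6). |black|=7
Step 5: on BLACK (2,6): turn L to E, flip to white, move to (2,7). |black|=6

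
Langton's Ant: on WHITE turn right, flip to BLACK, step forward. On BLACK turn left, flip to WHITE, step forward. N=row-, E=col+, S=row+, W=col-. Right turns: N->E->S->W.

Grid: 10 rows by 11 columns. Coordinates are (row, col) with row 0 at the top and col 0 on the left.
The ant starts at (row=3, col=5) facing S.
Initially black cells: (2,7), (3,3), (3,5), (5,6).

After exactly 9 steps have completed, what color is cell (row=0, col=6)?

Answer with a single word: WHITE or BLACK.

Step 1: on BLACK (3,5): turn L to E, flip to white, move to (3,6). |black|=3
Step 2: on WHITE (3,6): turn R to S, flip to black, move to (4,6). |black|=4
Step 3: on WHITE (4,6): turn R to W, flip to black, move to (4,5). |black|=5
Step 4: on WHITE (4,5): turn R to N, flip to black, move to (3,5). |black|=6
Step 5: on WHITE (3,5): turn R to E, flip to black, move to (3,6). |black|=7
Step 6: on BLACK (3,6): turn L to N, flip to white, move to (2,6). |black|=6
Step 7: on WHITE (2,6): turn R to E, flip to black, move to (2,7). |black|=7
Step 8: on BLACK (2,7): turn L to N, flip to white, move to (1,7). |black|=6
Step 9: on WHITE (1,7): turn R to E, flip to black, move to (1,8). |black|=7

Answer: WHITE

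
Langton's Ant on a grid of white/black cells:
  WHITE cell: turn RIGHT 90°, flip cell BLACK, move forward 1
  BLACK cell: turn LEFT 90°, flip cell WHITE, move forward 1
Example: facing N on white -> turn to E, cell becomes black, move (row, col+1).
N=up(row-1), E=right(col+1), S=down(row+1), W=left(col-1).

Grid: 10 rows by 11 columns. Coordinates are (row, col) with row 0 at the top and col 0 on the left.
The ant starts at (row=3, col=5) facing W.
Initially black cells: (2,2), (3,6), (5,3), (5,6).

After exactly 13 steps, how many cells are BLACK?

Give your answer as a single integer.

Answer: 13

Derivation:
Step 1: on WHITE (3,5): turn R to N, flip to black, move to (2,5). |black|=5
Step 2: on WHITE (2,5): turn R to E, flip to black, move to (2,6). |black|=6
Step 3: on WHITE (2,6): turn R to S, flip to black, move to (3,6). |black|=7
Step 4: on BLACK (3,6): turn L to E, flip to white, move to (3,7). |black|=6
Step 5: on WHITE (3,7): turn R to S, flip to black, move to (4,7). |black|=7
Step 6: on WHITE (4,7): turn R to W, flip to black, move to (4,6). |black|=8
Step 7: on WHITE (4,6): turn R to N, flip to black, move to (3,6). |black|=9
Step 8: on WHITE (3,6): turn R to E, flip to black, move to (3,7). |black|=10
Step 9: on BLACK (3,7): turn L to N, flip to white, move to (2,7). |black|=9
Step 10: on WHITE (2,7): turn R to E, flip to black, move to (2,8). |black|=10
Step 11: on WHITE (2,8): turn R to S, flip to black, move to (3,8). |black|=11
Step 12: on WHITE (3,8): turn R to W, flip to black, move to (3,7). |black|=12
Step 13: on WHITE (3,7): turn R to N, flip to black, move to (2,7). |black|=13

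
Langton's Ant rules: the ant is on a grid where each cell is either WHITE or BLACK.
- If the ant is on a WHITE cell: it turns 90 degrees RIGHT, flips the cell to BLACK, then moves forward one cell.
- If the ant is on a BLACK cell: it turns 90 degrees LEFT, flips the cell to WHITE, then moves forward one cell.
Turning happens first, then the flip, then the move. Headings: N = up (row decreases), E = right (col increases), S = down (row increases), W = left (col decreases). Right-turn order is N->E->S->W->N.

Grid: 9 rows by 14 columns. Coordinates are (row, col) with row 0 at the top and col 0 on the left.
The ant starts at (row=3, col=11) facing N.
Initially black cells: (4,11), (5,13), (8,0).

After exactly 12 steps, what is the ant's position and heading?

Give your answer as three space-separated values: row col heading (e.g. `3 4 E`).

Step 1: on WHITE (3,11): turn R to E, flip to black, move to (3,12). |black|=4
Step 2: on WHITE (3,12): turn R to S, flip to black, move to (4,12). |black|=5
Step 3: on WHITE (4,12): turn R to W, flip to black, move to (4,11). |black|=6
Step 4: on BLACK (4,11): turn L to S, flip to white, move to (5,11). |black|=5
Step 5: on WHITE (5,11): turn R to W, flip to black, move to (5,10). |black|=6
Step 6: on WHITE (5,10): turn R to N, flip to black, move to (4,10). |black|=7
Step 7: on WHITE (4,10): turn R to E, flip to black, move to (4,11). |black|=8
Step 8: on WHITE (4,11): turn R to S, flip to black, move to (5,11). |black|=9
Step 9: on BLACK (5,11): turn L to E, flip to white, move to (5,12). |black|=8
Step 10: on WHITE (5,12): turn R to S, flip to black, move to (6,12). |black|=9
Step 11: on WHITE (6,12): turn R to W, flip to black, move to (6,11). |black|=10
Step 12: on WHITE (6,11): turn R to N, flip to black, move to (5,11). |black|=11

Answer: 5 11 N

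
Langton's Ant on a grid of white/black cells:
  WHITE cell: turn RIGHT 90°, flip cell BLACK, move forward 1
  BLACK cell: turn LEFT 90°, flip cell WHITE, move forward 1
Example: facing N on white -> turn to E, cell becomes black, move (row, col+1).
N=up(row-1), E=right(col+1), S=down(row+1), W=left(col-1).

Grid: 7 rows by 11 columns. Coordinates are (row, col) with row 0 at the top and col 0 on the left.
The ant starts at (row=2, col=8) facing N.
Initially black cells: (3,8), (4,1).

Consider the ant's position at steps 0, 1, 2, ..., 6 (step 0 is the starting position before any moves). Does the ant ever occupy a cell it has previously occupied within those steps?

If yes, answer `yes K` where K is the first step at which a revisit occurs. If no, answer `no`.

Step 1: on WHITE (2,8): turn R to E, flip to black, move to (2,9). |black|=3 — new cell
Step 2: on WHITE (2,9): turn R to S, flip to black, move to (3,9). |black|=4 — new cell
Step 3: on WHITE (3,9): turn R to W, flip to black, move to (3,8). |black|=5 — new cell
Step 4: on BLACK (3,8): turn L to S, flip to white, move to (4,8). |black|=4 — new cell
Step 5: on WHITE (4,8): turn R to W, flip to black, move to (4,7). |black|=5 — new cell
Step 6: on WHITE (4,7): turn R to N, flip to black, move to (3,7). |black|=6 — new cell
No revisit within 6 steps.

Answer: no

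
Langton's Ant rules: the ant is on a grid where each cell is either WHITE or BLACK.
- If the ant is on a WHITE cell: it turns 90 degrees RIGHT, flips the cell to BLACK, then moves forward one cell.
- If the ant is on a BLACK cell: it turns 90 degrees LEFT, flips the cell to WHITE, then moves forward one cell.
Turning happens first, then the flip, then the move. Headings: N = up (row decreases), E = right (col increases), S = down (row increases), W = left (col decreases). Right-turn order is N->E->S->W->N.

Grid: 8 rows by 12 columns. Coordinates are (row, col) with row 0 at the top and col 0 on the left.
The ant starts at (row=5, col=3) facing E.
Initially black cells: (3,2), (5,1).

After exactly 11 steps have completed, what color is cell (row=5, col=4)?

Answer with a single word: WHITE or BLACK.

Answer: BLACK

Derivation:
Step 1: on WHITE (5,3): turn R to S, flip to black, move to (6,3). |black|=3
Step 2: on WHITE (6,3): turn R to W, flip to black, move to (6,2). |black|=4
Step 3: on WHITE (6,2): turn R to N, flip to black, move to (5,2). |black|=5
Step 4: on WHITE (5,2): turn R to E, flip to black, move to (5,3). |black|=6
Step 5: on BLACK (5,3): turn L to N, flip to white, move to (4,3). |black|=5
Step 6: on WHITE (4,3): turn R to E, flip to black, move to (4,4). |black|=6
Step 7: on WHITE (4,4): turn R to S, flip to black, move to (5,4). |black|=7
Step 8: on WHITE (5,4): turn R to W, flip to black, move to (5,3). |black|=8
Step 9: on WHITE (5,3): turn R to N, flip to black, move to (4,3). |black|=9
Step 10: on BLACK (4,3): turn L to W, flip to white, move to (4,2). |black|=8
Step 11: on WHITE (4,2): turn R to N, flip to black, move to (3,2). |black|=9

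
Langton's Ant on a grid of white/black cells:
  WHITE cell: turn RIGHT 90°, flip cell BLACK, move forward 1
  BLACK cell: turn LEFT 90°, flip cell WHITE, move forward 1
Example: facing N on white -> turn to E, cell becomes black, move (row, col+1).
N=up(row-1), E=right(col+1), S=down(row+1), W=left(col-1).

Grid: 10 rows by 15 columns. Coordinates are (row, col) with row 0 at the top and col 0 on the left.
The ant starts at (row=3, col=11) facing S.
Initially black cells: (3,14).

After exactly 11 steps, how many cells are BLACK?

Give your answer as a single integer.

Step 1: on WHITE (3,11): turn R to W, flip to black, move to (3,10). |black|=2
Step 2: on WHITE (3,10): turn R to N, flip to black, move to (2,10). |black|=3
Step 3: on WHITE (2,10): turn R to E, flip to black, move to (2,11). |black|=4
Step 4: on WHITE (2,11): turn R to S, flip to black, move to (3,11). |black|=5
Step 5: on BLACK (3,11): turn L to E, flip to white, move to (3,12). |black|=4
Step 6: on WHITE (3,12): turn R to S, flip to black, move to (4,12). |black|=5
Step 7: on WHITE (4,12): turn R to W, flip to black, move to (4,11). |black|=6
Step 8: on WHITE (4,11): turn R to N, flip to black, move to (3,11). |black|=7
Step 9: on WHITE (3,11): turn R to E, flip to black, move to (3,12). |black|=8
Step 10: on BLACK (3,12): turn L to N, flip to white, move to (2,12). |black|=7
Step 11: on WHITE (2,12): turn R to E, flip to black, move to (2,13). |black|=8

Answer: 8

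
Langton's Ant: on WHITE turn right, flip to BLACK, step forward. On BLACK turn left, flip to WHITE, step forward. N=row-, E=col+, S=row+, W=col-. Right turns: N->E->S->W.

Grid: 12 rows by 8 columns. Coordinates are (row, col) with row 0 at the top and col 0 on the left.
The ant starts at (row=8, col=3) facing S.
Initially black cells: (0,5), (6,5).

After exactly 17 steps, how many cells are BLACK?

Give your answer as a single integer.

Step 1: on WHITE (8,3): turn R to W, flip to black, move to (8,2). |black|=3
Step 2: on WHITE (8,2): turn R to N, flip to black, move to (7,2). |black|=4
Step 3: on WHITE (7,2): turn R to E, flip to black, move to (7,3). |black|=5
Step 4: on WHITE (7,3): turn R to S, flip to black, move to (8,3). |black|=6
Step 5: on BLACK (8,3): turn L to E, flip to white, move to (8,4). |black|=5
Step 6: on WHITE (8,4): turn R to S, flip to black, move to (9,4). |black|=6
Step 7: on WHITE (9,4): turn R to W, flip to black, move to (9,3). |black|=7
Step 8: on WHITE (9,3): turn R to N, flip to black, move to (8,3). |black|=8
Step 9: on WHITE (8,3): turn R to E, flip to black, move to (8,4). |black|=9
Step 10: on BLACK (8,4): turn L to N, flip to white, move to (7,4). |black|=8
Step 11: on WHITE (7,4): turn R to E, flip to black, move to (7,5). |black|=9
Step 12: on WHITE (7,5): turn R to S, flip to black, move to (8,5). |black|=10
Step 13: on WHITE (8,5): turn R to W, flip to black, move to (8,4). |black|=11
Step 14: on WHITE (8,4): turn R to N, flip to black, move to (7,4). |black|=12
Step 15: on BLACK (7,4): turn L to W, flip to white, move to (7,3). |black|=11
Step 16: on BLACK (7,3): turn L to S, flip to white, move to (8,3). |black|=10
Step 17: on BLACK (8,3): turn L to E, flip to white, move to (8,4). |black|=9

Answer: 9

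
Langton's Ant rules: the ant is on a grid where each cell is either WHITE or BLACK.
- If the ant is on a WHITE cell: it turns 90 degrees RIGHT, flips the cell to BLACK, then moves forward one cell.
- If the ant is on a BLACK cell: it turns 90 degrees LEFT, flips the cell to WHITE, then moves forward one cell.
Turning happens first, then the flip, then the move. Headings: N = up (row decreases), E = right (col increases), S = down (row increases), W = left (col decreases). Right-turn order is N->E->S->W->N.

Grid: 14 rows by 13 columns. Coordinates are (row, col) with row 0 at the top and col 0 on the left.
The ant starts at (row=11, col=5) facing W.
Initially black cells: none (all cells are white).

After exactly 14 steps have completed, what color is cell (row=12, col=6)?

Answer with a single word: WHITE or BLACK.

Step 1: on WHITE (11,5): turn R to N, flip to black, move to (10,5). |black|=1
Step 2: on WHITE (10,5): turn R to E, flip to black, move to (10,6). |black|=2
Step 3: on WHITE (10,6): turn R to S, flip to black, move to (11,6). |black|=3
Step 4: on WHITE (11,6): turn R to W, flip to black, move to (11,5). |black|=4
Step 5: on BLACK (11,5): turn L to S, flip to white, move to (12,5). |black|=3
Step 6: on WHITE (12,5): turn R to W, flip to black, move to (12,4). |black|=4
Step 7: on WHITE (12,4): turn R to N, flip to black, move to (11,4). |black|=5
Step 8: on WHITE (11,4): turn R to E, flip to black, move to (11,5). |black|=6
Step 9: on WHITE (11,5): turn R to S, flip to black, move to (12,5). |black|=7
Step 10: on BLACK (12,5): turn L to E, flip to white, move to (12,6). |black|=6
Step 11: on WHITE (12,6): turn R to S, flip to black, move to (13,6). |black|=7
Step 12: on WHITE (13,6): turn R to W, flip to black, move to (13,5). |black|=8
Step 13: on WHITE (13,5): turn R to N, flip to black, move to (12,5). |black|=9
Step 14: on WHITE (12,5): turn R to E, flip to black, move to (12,6). |black|=10

Answer: BLACK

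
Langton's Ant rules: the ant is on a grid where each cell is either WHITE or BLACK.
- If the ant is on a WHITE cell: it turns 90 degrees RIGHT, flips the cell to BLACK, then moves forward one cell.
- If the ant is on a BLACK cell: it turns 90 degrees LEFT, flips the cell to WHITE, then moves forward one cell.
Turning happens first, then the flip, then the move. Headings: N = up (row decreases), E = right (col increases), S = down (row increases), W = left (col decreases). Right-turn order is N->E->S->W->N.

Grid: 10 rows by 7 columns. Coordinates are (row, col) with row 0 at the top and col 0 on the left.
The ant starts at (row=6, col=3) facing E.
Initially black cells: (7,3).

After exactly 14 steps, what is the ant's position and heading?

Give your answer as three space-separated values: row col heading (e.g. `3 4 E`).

Step 1: on WHITE (6,3): turn R to S, flip to black, move to (7,3). |black|=2
Step 2: on BLACK (7,3): turn L to E, flip to white, move to (7,4). |black|=1
Step 3: on WHITE (7,4): turn R to S, flip to black, move to (8,4). |black|=2
Step 4: on WHITE (8,4): turn R to W, flip to black, move to (8,3). |black|=3
Step 5: on WHITE (8,3): turn R to N, flip to black, move to (7,3). |black|=4
Step 6: on WHITE (7,3): turn R to E, flip to black, move to (7,4). |black|=5
Step 7: on BLACK (7,4): turn L to N, flip to white, move to (6,4). |black|=4
Step 8: on WHITE (6,4): turn R to E, flip to black, move to (6,5). |black|=5
Step 9: on WHITE (6,5): turn R to S, flip to black, move to (7,5). |black|=6
Step 10: on WHITE (7,5): turn R to W, flip to black, move to (7,4). |black|=7
Step 11: on WHITE (7,4): turn R to N, flip to black, move to (6,4). |black|=8
Step 12: on BLACK (6,4): turn L to W, flip to white, move to (6,3). |black|=7
Step 13: on BLACK (6,3): turn L to S, flip to white, move to (7,3). |black|=6
Step 14: on BLACK (7,3): turn L to E, flip to white, move to (7,4). |black|=5

Answer: 7 4 E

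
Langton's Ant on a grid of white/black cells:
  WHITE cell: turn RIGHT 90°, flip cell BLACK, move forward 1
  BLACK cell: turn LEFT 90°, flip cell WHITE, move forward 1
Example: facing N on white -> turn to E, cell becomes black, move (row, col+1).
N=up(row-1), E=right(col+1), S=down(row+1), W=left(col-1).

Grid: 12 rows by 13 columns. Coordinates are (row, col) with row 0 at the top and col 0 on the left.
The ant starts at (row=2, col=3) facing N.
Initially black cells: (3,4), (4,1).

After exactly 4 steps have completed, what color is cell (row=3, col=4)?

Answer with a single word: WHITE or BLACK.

Answer: WHITE

Derivation:
Step 1: on WHITE (2,3): turn R to E, flip to black, move to (2,4). |black|=3
Step 2: on WHITE (2,4): turn R to S, flip to black, move to (3,4). |black|=4
Step 3: on BLACK (3,4): turn L to E, flip to white, move to (3,5). |black|=3
Step 4: on WHITE (3,5): turn R to S, flip to black, move to (4,5). |black|=4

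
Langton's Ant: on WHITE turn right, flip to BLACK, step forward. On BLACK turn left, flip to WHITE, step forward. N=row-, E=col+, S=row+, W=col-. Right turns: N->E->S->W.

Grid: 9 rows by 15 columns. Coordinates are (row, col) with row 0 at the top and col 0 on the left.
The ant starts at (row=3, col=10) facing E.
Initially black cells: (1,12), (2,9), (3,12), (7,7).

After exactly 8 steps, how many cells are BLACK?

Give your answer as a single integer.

Step 1: on WHITE (3,10): turn R to S, flip to black, move to (4,10). |black|=5
Step 2: on WHITE (4,10): turn R to W, flip to black, move to (4,9). |black|=6
Step 3: on WHITE (4,9): turn R to N, flip to black, move to (3,9). |black|=7
Step 4: on WHITE (3,9): turn R to E, flip to black, move to (3,10). |black|=8
Step 5: on BLACK (3,10): turn L to N, flip to white, move to (2,10). |black|=7
Step 6: on WHITE (2,10): turn R to E, flip to black, move to (2,11). |black|=8
Step 7: on WHITE (2,11): turn R to S, flip to black, move to (3,11). |black|=9
Step 8: on WHITE (3,11): turn R to W, flip to black, move to (3,10). |black|=10

Answer: 10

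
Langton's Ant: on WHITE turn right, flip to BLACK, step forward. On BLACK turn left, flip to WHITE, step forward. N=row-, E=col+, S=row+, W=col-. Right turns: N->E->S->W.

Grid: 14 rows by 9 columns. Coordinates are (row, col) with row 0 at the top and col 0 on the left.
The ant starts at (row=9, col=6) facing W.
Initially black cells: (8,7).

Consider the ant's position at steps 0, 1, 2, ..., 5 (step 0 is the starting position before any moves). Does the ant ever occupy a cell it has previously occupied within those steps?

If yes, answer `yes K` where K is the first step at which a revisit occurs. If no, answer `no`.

Step 1: on WHITE (9,6): turn R to N, flip to black, move to (8,6). |black|=2 — new cell
Step 2: on WHITE (8,6): turn R to E, flip to black, move to (8,7). |black|=3 — new cell
Step 3: on BLACK (8,7): turn L to N, flip to white, move to (7,7). |black|=2 — new cell
Step 4: on WHITE (7,7): turn R to E, flip to black, move to (7,8). |black|=3 — new cell
Step 5: on WHITE (7,8): turn R to S, flip to black, move to (8,8). |black|=4 — new cell
No revisit within 5 steps.

Answer: no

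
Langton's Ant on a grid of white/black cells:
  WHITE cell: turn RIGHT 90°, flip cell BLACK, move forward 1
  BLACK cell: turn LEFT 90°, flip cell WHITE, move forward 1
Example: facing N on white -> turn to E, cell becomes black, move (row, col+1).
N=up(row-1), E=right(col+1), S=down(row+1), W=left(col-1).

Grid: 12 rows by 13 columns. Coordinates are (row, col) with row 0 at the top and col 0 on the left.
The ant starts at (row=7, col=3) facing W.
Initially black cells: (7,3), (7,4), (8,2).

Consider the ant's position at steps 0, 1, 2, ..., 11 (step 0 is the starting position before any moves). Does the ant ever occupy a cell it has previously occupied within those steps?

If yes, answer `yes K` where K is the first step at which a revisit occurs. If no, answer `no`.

Step 1: on BLACK (7,3): turn L to S, flip to white, move to (8,3). |black|=2 — new cell
Step 2: on WHITE (8,3): turn R to W, flip to black, move to (8,2). |black|=3 — new cell
Step 3: on BLACK (8,2): turn L to S, flip to white, move to (9,2). |black|=2 — new cell
Step 4: on WHITE (9,2): turn R to W, flip to black, move to (9,1). |black|=3 — new cell
Step 5: on WHITE (9,1): turn R to N, flip to black, move to (8,1). |black|=4 — new cell
Step 6: on WHITE (8,1): turn R to E, flip to black, move to (8,2). |black|=5 — REVISIT

Answer: yes 6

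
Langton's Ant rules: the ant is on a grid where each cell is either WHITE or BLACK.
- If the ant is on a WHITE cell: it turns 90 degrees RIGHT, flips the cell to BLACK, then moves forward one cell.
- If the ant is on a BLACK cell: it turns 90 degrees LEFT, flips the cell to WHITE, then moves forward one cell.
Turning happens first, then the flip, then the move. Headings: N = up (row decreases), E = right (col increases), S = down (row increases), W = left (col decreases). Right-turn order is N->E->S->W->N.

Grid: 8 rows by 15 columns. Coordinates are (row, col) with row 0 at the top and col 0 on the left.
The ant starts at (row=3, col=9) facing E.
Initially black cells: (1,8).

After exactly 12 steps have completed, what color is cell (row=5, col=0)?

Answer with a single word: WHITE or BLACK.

Answer: WHITE

Derivation:
Step 1: on WHITE (3,9): turn R to S, flip to black, move to (4,9). |black|=2
Step 2: on WHITE (4,9): turn R to W, flip to black, move to (4,8). |black|=3
Step 3: on WHITE (4,8): turn R to N, flip to black, move to (3,8). |black|=4
Step 4: on WHITE (3,8): turn R to E, flip to black, move to (3,9). |black|=5
Step 5: on BLACK (3,9): turn L to N, flip to white, move to (2,9). |black|=4
Step 6: on WHITE (2,9): turn R to E, flip to black, move to (2,10). |black|=5
Step 7: on WHITE (2,10): turn R to S, flip to black, move to (3,10). |black|=6
Step 8: on WHITE (3,10): turn R to W, flip to black, move to (3,9). |black|=7
Step 9: on WHITE (3,9): turn R to N, flip to black, move to (2,9). |black|=8
Step 10: on BLACK (2,9): turn L to W, flip to white, move to (2,8). |black|=7
Step 11: on WHITE (2,8): turn R to N, flip to black, move to (1,8). |black|=8
Step 12: on BLACK (1,8): turn L to W, flip to white, move to (1,7). |black|=7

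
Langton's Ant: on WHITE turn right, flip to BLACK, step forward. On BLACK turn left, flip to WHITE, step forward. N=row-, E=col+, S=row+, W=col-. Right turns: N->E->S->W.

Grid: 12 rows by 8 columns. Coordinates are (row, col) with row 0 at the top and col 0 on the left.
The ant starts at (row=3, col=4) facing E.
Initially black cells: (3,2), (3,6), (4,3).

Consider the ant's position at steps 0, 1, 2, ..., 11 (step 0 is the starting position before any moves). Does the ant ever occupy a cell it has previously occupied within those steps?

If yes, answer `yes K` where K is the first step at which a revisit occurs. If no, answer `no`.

Step 1: on WHITE (3,4): turn R to S, flip to black, move to (4,4). |black|=4 — new cell
Step 2: on WHITE (4,4): turn R to W, flip to black, move to (4,3). |black|=5 — new cell
Step 3: on BLACK (4,3): turn L to S, flip to white, move to (5,3). |black|=4 — new cell
Step 4: on WHITE (5,3): turn R to W, flip to black, move to (5,2). |black|=5 — new cell
Step 5: on WHITE (5,2): turn R to N, flip to black, move to (4,2). |black|=6 — new cell
Step 6: on WHITE (4,2): turn R to E, flip to black, move to (4,3). |black|=7 — REVISIT

Answer: yes 6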